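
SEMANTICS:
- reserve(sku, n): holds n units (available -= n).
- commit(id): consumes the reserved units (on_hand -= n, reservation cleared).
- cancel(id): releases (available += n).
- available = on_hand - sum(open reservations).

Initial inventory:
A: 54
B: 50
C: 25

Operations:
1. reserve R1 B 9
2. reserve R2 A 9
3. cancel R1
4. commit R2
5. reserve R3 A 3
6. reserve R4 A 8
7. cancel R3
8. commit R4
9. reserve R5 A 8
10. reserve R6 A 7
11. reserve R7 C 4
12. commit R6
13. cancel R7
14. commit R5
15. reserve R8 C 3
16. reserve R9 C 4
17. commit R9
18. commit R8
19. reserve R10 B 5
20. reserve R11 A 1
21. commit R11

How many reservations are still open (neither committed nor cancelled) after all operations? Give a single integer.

Step 1: reserve R1 B 9 -> on_hand[A=54 B=50 C=25] avail[A=54 B=41 C=25] open={R1}
Step 2: reserve R2 A 9 -> on_hand[A=54 B=50 C=25] avail[A=45 B=41 C=25] open={R1,R2}
Step 3: cancel R1 -> on_hand[A=54 B=50 C=25] avail[A=45 B=50 C=25] open={R2}
Step 4: commit R2 -> on_hand[A=45 B=50 C=25] avail[A=45 B=50 C=25] open={}
Step 5: reserve R3 A 3 -> on_hand[A=45 B=50 C=25] avail[A=42 B=50 C=25] open={R3}
Step 6: reserve R4 A 8 -> on_hand[A=45 B=50 C=25] avail[A=34 B=50 C=25] open={R3,R4}
Step 7: cancel R3 -> on_hand[A=45 B=50 C=25] avail[A=37 B=50 C=25] open={R4}
Step 8: commit R4 -> on_hand[A=37 B=50 C=25] avail[A=37 B=50 C=25] open={}
Step 9: reserve R5 A 8 -> on_hand[A=37 B=50 C=25] avail[A=29 B=50 C=25] open={R5}
Step 10: reserve R6 A 7 -> on_hand[A=37 B=50 C=25] avail[A=22 B=50 C=25] open={R5,R6}
Step 11: reserve R7 C 4 -> on_hand[A=37 B=50 C=25] avail[A=22 B=50 C=21] open={R5,R6,R7}
Step 12: commit R6 -> on_hand[A=30 B=50 C=25] avail[A=22 B=50 C=21] open={R5,R7}
Step 13: cancel R7 -> on_hand[A=30 B=50 C=25] avail[A=22 B=50 C=25] open={R5}
Step 14: commit R5 -> on_hand[A=22 B=50 C=25] avail[A=22 B=50 C=25] open={}
Step 15: reserve R8 C 3 -> on_hand[A=22 B=50 C=25] avail[A=22 B=50 C=22] open={R8}
Step 16: reserve R9 C 4 -> on_hand[A=22 B=50 C=25] avail[A=22 B=50 C=18] open={R8,R9}
Step 17: commit R9 -> on_hand[A=22 B=50 C=21] avail[A=22 B=50 C=18] open={R8}
Step 18: commit R8 -> on_hand[A=22 B=50 C=18] avail[A=22 B=50 C=18] open={}
Step 19: reserve R10 B 5 -> on_hand[A=22 B=50 C=18] avail[A=22 B=45 C=18] open={R10}
Step 20: reserve R11 A 1 -> on_hand[A=22 B=50 C=18] avail[A=21 B=45 C=18] open={R10,R11}
Step 21: commit R11 -> on_hand[A=21 B=50 C=18] avail[A=21 B=45 C=18] open={R10}
Open reservations: ['R10'] -> 1

Answer: 1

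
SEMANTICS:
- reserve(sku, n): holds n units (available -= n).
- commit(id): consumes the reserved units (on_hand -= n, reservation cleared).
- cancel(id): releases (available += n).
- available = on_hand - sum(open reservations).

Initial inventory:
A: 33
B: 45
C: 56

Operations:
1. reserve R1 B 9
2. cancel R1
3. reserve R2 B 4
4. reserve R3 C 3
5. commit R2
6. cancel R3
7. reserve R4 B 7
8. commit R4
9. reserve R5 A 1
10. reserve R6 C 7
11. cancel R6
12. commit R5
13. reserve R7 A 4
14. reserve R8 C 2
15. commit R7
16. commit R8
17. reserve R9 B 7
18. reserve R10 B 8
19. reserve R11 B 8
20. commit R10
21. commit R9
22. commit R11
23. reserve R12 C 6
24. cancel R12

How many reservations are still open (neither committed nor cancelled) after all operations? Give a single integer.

Answer: 0

Derivation:
Step 1: reserve R1 B 9 -> on_hand[A=33 B=45 C=56] avail[A=33 B=36 C=56] open={R1}
Step 2: cancel R1 -> on_hand[A=33 B=45 C=56] avail[A=33 B=45 C=56] open={}
Step 3: reserve R2 B 4 -> on_hand[A=33 B=45 C=56] avail[A=33 B=41 C=56] open={R2}
Step 4: reserve R3 C 3 -> on_hand[A=33 B=45 C=56] avail[A=33 B=41 C=53] open={R2,R3}
Step 5: commit R2 -> on_hand[A=33 B=41 C=56] avail[A=33 B=41 C=53] open={R3}
Step 6: cancel R3 -> on_hand[A=33 B=41 C=56] avail[A=33 B=41 C=56] open={}
Step 7: reserve R4 B 7 -> on_hand[A=33 B=41 C=56] avail[A=33 B=34 C=56] open={R4}
Step 8: commit R4 -> on_hand[A=33 B=34 C=56] avail[A=33 B=34 C=56] open={}
Step 9: reserve R5 A 1 -> on_hand[A=33 B=34 C=56] avail[A=32 B=34 C=56] open={R5}
Step 10: reserve R6 C 7 -> on_hand[A=33 B=34 C=56] avail[A=32 B=34 C=49] open={R5,R6}
Step 11: cancel R6 -> on_hand[A=33 B=34 C=56] avail[A=32 B=34 C=56] open={R5}
Step 12: commit R5 -> on_hand[A=32 B=34 C=56] avail[A=32 B=34 C=56] open={}
Step 13: reserve R7 A 4 -> on_hand[A=32 B=34 C=56] avail[A=28 B=34 C=56] open={R7}
Step 14: reserve R8 C 2 -> on_hand[A=32 B=34 C=56] avail[A=28 B=34 C=54] open={R7,R8}
Step 15: commit R7 -> on_hand[A=28 B=34 C=56] avail[A=28 B=34 C=54] open={R8}
Step 16: commit R8 -> on_hand[A=28 B=34 C=54] avail[A=28 B=34 C=54] open={}
Step 17: reserve R9 B 7 -> on_hand[A=28 B=34 C=54] avail[A=28 B=27 C=54] open={R9}
Step 18: reserve R10 B 8 -> on_hand[A=28 B=34 C=54] avail[A=28 B=19 C=54] open={R10,R9}
Step 19: reserve R11 B 8 -> on_hand[A=28 B=34 C=54] avail[A=28 B=11 C=54] open={R10,R11,R9}
Step 20: commit R10 -> on_hand[A=28 B=26 C=54] avail[A=28 B=11 C=54] open={R11,R9}
Step 21: commit R9 -> on_hand[A=28 B=19 C=54] avail[A=28 B=11 C=54] open={R11}
Step 22: commit R11 -> on_hand[A=28 B=11 C=54] avail[A=28 B=11 C=54] open={}
Step 23: reserve R12 C 6 -> on_hand[A=28 B=11 C=54] avail[A=28 B=11 C=48] open={R12}
Step 24: cancel R12 -> on_hand[A=28 B=11 C=54] avail[A=28 B=11 C=54] open={}
Open reservations: [] -> 0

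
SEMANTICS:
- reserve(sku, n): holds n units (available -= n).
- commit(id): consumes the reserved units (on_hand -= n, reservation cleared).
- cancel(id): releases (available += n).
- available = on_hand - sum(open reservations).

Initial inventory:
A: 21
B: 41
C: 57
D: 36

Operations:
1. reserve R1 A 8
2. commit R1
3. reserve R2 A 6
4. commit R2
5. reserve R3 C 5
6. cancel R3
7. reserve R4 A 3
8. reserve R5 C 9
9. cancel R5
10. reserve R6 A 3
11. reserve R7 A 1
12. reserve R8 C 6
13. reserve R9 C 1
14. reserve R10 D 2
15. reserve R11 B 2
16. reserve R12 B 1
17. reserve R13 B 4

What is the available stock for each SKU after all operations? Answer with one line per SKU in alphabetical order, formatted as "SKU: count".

Answer: A: 0
B: 34
C: 50
D: 34

Derivation:
Step 1: reserve R1 A 8 -> on_hand[A=21 B=41 C=57 D=36] avail[A=13 B=41 C=57 D=36] open={R1}
Step 2: commit R1 -> on_hand[A=13 B=41 C=57 D=36] avail[A=13 B=41 C=57 D=36] open={}
Step 3: reserve R2 A 6 -> on_hand[A=13 B=41 C=57 D=36] avail[A=7 B=41 C=57 D=36] open={R2}
Step 4: commit R2 -> on_hand[A=7 B=41 C=57 D=36] avail[A=7 B=41 C=57 D=36] open={}
Step 5: reserve R3 C 5 -> on_hand[A=7 B=41 C=57 D=36] avail[A=7 B=41 C=52 D=36] open={R3}
Step 6: cancel R3 -> on_hand[A=7 B=41 C=57 D=36] avail[A=7 B=41 C=57 D=36] open={}
Step 7: reserve R4 A 3 -> on_hand[A=7 B=41 C=57 D=36] avail[A=4 B=41 C=57 D=36] open={R4}
Step 8: reserve R5 C 9 -> on_hand[A=7 B=41 C=57 D=36] avail[A=4 B=41 C=48 D=36] open={R4,R5}
Step 9: cancel R5 -> on_hand[A=7 B=41 C=57 D=36] avail[A=4 B=41 C=57 D=36] open={R4}
Step 10: reserve R6 A 3 -> on_hand[A=7 B=41 C=57 D=36] avail[A=1 B=41 C=57 D=36] open={R4,R6}
Step 11: reserve R7 A 1 -> on_hand[A=7 B=41 C=57 D=36] avail[A=0 B=41 C=57 D=36] open={R4,R6,R7}
Step 12: reserve R8 C 6 -> on_hand[A=7 B=41 C=57 D=36] avail[A=0 B=41 C=51 D=36] open={R4,R6,R7,R8}
Step 13: reserve R9 C 1 -> on_hand[A=7 B=41 C=57 D=36] avail[A=0 B=41 C=50 D=36] open={R4,R6,R7,R8,R9}
Step 14: reserve R10 D 2 -> on_hand[A=7 B=41 C=57 D=36] avail[A=0 B=41 C=50 D=34] open={R10,R4,R6,R7,R8,R9}
Step 15: reserve R11 B 2 -> on_hand[A=7 B=41 C=57 D=36] avail[A=0 B=39 C=50 D=34] open={R10,R11,R4,R6,R7,R8,R9}
Step 16: reserve R12 B 1 -> on_hand[A=7 B=41 C=57 D=36] avail[A=0 B=38 C=50 D=34] open={R10,R11,R12,R4,R6,R7,R8,R9}
Step 17: reserve R13 B 4 -> on_hand[A=7 B=41 C=57 D=36] avail[A=0 B=34 C=50 D=34] open={R10,R11,R12,R13,R4,R6,R7,R8,R9}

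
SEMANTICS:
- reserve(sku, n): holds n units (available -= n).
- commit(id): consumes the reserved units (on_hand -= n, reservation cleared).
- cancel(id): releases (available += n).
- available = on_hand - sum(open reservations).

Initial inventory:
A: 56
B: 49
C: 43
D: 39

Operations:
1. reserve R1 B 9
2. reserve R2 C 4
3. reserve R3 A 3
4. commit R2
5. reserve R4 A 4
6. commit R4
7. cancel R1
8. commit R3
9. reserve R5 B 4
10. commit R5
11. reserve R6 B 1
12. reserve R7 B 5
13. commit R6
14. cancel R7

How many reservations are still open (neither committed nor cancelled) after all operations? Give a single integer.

Step 1: reserve R1 B 9 -> on_hand[A=56 B=49 C=43 D=39] avail[A=56 B=40 C=43 D=39] open={R1}
Step 2: reserve R2 C 4 -> on_hand[A=56 B=49 C=43 D=39] avail[A=56 B=40 C=39 D=39] open={R1,R2}
Step 3: reserve R3 A 3 -> on_hand[A=56 B=49 C=43 D=39] avail[A=53 B=40 C=39 D=39] open={R1,R2,R3}
Step 4: commit R2 -> on_hand[A=56 B=49 C=39 D=39] avail[A=53 B=40 C=39 D=39] open={R1,R3}
Step 5: reserve R4 A 4 -> on_hand[A=56 B=49 C=39 D=39] avail[A=49 B=40 C=39 D=39] open={R1,R3,R4}
Step 6: commit R4 -> on_hand[A=52 B=49 C=39 D=39] avail[A=49 B=40 C=39 D=39] open={R1,R3}
Step 7: cancel R1 -> on_hand[A=52 B=49 C=39 D=39] avail[A=49 B=49 C=39 D=39] open={R3}
Step 8: commit R3 -> on_hand[A=49 B=49 C=39 D=39] avail[A=49 B=49 C=39 D=39] open={}
Step 9: reserve R5 B 4 -> on_hand[A=49 B=49 C=39 D=39] avail[A=49 B=45 C=39 D=39] open={R5}
Step 10: commit R5 -> on_hand[A=49 B=45 C=39 D=39] avail[A=49 B=45 C=39 D=39] open={}
Step 11: reserve R6 B 1 -> on_hand[A=49 B=45 C=39 D=39] avail[A=49 B=44 C=39 D=39] open={R6}
Step 12: reserve R7 B 5 -> on_hand[A=49 B=45 C=39 D=39] avail[A=49 B=39 C=39 D=39] open={R6,R7}
Step 13: commit R6 -> on_hand[A=49 B=44 C=39 D=39] avail[A=49 B=39 C=39 D=39] open={R7}
Step 14: cancel R7 -> on_hand[A=49 B=44 C=39 D=39] avail[A=49 B=44 C=39 D=39] open={}
Open reservations: [] -> 0

Answer: 0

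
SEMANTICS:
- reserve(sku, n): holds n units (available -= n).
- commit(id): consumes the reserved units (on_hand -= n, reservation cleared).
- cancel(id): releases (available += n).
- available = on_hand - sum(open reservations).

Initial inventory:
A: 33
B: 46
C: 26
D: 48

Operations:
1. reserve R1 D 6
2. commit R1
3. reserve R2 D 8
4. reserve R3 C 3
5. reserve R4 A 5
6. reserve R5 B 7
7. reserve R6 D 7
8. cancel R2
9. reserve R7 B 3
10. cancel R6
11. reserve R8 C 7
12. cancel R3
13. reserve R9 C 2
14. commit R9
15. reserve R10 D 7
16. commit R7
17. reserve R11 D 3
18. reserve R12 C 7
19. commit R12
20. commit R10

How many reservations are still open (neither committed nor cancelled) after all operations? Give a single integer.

Answer: 4

Derivation:
Step 1: reserve R1 D 6 -> on_hand[A=33 B=46 C=26 D=48] avail[A=33 B=46 C=26 D=42] open={R1}
Step 2: commit R1 -> on_hand[A=33 B=46 C=26 D=42] avail[A=33 B=46 C=26 D=42] open={}
Step 3: reserve R2 D 8 -> on_hand[A=33 B=46 C=26 D=42] avail[A=33 B=46 C=26 D=34] open={R2}
Step 4: reserve R3 C 3 -> on_hand[A=33 B=46 C=26 D=42] avail[A=33 B=46 C=23 D=34] open={R2,R3}
Step 5: reserve R4 A 5 -> on_hand[A=33 B=46 C=26 D=42] avail[A=28 B=46 C=23 D=34] open={R2,R3,R4}
Step 6: reserve R5 B 7 -> on_hand[A=33 B=46 C=26 D=42] avail[A=28 B=39 C=23 D=34] open={R2,R3,R4,R5}
Step 7: reserve R6 D 7 -> on_hand[A=33 B=46 C=26 D=42] avail[A=28 B=39 C=23 D=27] open={R2,R3,R4,R5,R6}
Step 8: cancel R2 -> on_hand[A=33 B=46 C=26 D=42] avail[A=28 B=39 C=23 D=35] open={R3,R4,R5,R6}
Step 9: reserve R7 B 3 -> on_hand[A=33 B=46 C=26 D=42] avail[A=28 B=36 C=23 D=35] open={R3,R4,R5,R6,R7}
Step 10: cancel R6 -> on_hand[A=33 B=46 C=26 D=42] avail[A=28 B=36 C=23 D=42] open={R3,R4,R5,R7}
Step 11: reserve R8 C 7 -> on_hand[A=33 B=46 C=26 D=42] avail[A=28 B=36 C=16 D=42] open={R3,R4,R5,R7,R8}
Step 12: cancel R3 -> on_hand[A=33 B=46 C=26 D=42] avail[A=28 B=36 C=19 D=42] open={R4,R5,R7,R8}
Step 13: reserve R9 C 2 -> on_hand[A=33 B=46 C=26 D=42] avail[A=28 B=36 C=17 D=42] open={R4,R5,R7,R8,R9}
Step 14: commit R9 -> on_hand[A=33 B=46 C=24 D=42] avail[A=28 B=36 C=17 D=42] open={R4,R5,R7,R8}
Step 15: reserve R10 D 7 -> on_hand[A=33 B=46 C=24 D=42] avail[A=28 B=36 C=17 D=35] open={R10,R4,R5,R7,R8}
Step 16: commit R7 -> on_hand[A=33 B=43 C=24 D=42] avail[A=28 B=36 C=17 D=35] open={R10,R4,R5,R8}
Step 17: reserve R11 D 3 -> on_hand[A=33 B=43 C=24 D=42] avail[A=28 B=36 C=17 D=32] open={R10,R11,R4,R5,R8}
Step 18: reserve R12 C 7 -> on_hand[A=33 B=43 C=24 D=42] avail[A=28 B=36 C=10 D=32] open={R10,R11,R12,R4,R5,R8}
Step 19: commit R12 -> on_hand[A=33 B=43 C=17 D=42] avail[A=28 B=36 C=10 D=32] open={R10,R11,R4,R5,R8}
Step 20: commit R10 -> on_hand[A=33 B=43 C=17 D=35] avail[A=28 B=36 C=10 D=32] open={R11,R4,R5,R8}
Open reservations: ['R11', 'R4', 'R5', 'R8'] -> 4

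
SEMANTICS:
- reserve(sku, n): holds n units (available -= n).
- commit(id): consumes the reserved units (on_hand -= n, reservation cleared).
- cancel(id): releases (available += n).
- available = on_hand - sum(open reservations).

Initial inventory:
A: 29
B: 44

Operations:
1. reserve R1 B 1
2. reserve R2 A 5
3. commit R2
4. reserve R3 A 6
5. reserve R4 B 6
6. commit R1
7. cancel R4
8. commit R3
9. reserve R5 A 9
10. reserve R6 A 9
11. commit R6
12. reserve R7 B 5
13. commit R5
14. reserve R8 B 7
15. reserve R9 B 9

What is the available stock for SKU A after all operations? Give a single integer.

Step 1: reserve R1 B 1 -> on_hand[A=29 B=44] avail[A=29 B=43] open={R1}
Step 2: reserve R2 A 5 -> on_hand[A=29 B=44] avail[A=24 B=43] open={R1,R2}
Step 3: commit R2 -> on_hand[A=24 B=44] avail[A=24 B=43] open={R1}
Step 4: reserve R3 A 6 -> on_hand[A=24 B=44] avail[A=18 B=43] open={R1,R3}
Step 5: reserve R4 B 6 -> on_hand[A=24 B=44] avail[A=18 B=37] open={R1,R3,R4}
Step 6: commit R1 -> on_hand[A=24 B=43] avail[A=18 B=37] open={R3,R4}
Step 7: cancel R4 -> on_hand[A=24 B=43] avail[A=18 B=43] open={R3}
Step 8: commit R3 -> on_hand[A=18 B=43] avail[A=18 B=43] open={}
Step 9: reserve R5 A 9 -> on_hand[A=18 B=43] avail[A=9 B=43] open={R5}
Step 10: reserve R6 A 9 -> on_hand[A=18 B=43] avail[A=0 B=43] open={R5,R6}
Step 11: commit R6 -> on_hand[A=9 B=43] avail[A=0 B=43] open={R5}
Step 12: reserve R7 B 5 -> on_hand[A=9 B=43] avail[A=0 B=38] open={R5,R7}
Step 13: commit R5 -> on_hand[A=0 B=43] avail[A=0 B=38] open={R7}
Step 14: reserve R8 B 7 -> on_hand[A=0 B=43] avail[A=0 B=31] open={R7,R8}
Step 15: reserve R9 B 9 -> on_hand[A=0 B=43] avail[A=0 B=22] open={R7,R8,R9}
Final available[A] = 0

Answer: 0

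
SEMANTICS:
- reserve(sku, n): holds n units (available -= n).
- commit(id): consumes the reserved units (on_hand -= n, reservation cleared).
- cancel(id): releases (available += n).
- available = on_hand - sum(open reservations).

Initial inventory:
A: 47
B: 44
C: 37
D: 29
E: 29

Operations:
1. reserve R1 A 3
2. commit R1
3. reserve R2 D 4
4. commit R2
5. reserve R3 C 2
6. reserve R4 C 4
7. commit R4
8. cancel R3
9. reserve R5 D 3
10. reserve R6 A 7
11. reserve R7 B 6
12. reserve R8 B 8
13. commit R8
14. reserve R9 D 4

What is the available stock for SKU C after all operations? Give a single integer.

Answer: 33

Derivation:
Step 1: reserve R1 A 3 -> on_hand[A=47 B=44 C=37 D=29 E=29] avail[A=44 B=44 C=37 D=29 E=29] open={R1}
Step 2: commit R1 -> on_hand[A=44 B=44 C=37 D=29 E=29] avail[A=44 B=44 C=37 D=29 E=29] open={}
Step 3: reserve R2 D 4 -> on_hand[A=44 B=44 C=37 D=29 E=29] avail[A=44 B=44 C=37 D=25 E=29] open={R2}
Step 4: commit R2 -> on_hand[A=44 B=44 C=37 D=25 E=29] avail[A=44 B=44 C=37 D=25 E=29] open={}
Step 5: reserve R3 C 2 -> on_hand[A=44 B=44 C=37 D=25 E=29] avail[A=44 B=44 C=35 D=25 E=29] open={R3}
Step 6: reserve R4 C 4 -> on_hand[A=44 B=44 C=37 D=25 E=29] avail[A=44 B=44 C=31 D=25 E=29] open={R3,R4}
Step 7: commit R4 -> on_hand[A=44 B=44 C=33 D=25 E=29] avail[A=44 B=44 C=31 D=25 E=29] open={R3}
Step 8: cancel R3 -> on_hand[A=44 B=44 C=33 D=25 E=29] avail[A=44 B=44 C=33 D=25 E=29] open={}
Step 9: reserve R5 D 3 -> on_hand[A=44 B=44 C=33 D=25 E=29] avail[A=44 B=44 C=33 D=22 E=29] open={R5}
Step 10: reserve R6 A 7 -> on_hand[A=44 B=44 C=33 D=25 E=29] avail[A=37 B=44 C=33 D=22 E=29] open={R5,R6}
Step 11: reserve R7 B 6 -> on_hand[A=44 B=44 C=33 D=25 E=29] avail[A=37 B=38 C=33 D=22 E=29] open={R5,R6,R7}
Step 12: reserve R8 B 8 -> on_hand[A=44 B=44 C=33 D=25 E=29] avail[A=37 B=30 C=33 D=22 E=29] open={R5,R6,R7,R8}
Step 13: commit R8 -> on_hand[A=44 B=36 C=33 D=25 E=29] avail[A=37 B=30 C=33 D=22 E=29] open={R5,R6,R7}
Step 14: reserve R9 D 4 -> on_hand[A=44 B=36 C=33 D=25 E=29] avail[A=37 B=30 C=33 D=18 E=29] open={R5,R6,R7,R9}
Final available[C] = 33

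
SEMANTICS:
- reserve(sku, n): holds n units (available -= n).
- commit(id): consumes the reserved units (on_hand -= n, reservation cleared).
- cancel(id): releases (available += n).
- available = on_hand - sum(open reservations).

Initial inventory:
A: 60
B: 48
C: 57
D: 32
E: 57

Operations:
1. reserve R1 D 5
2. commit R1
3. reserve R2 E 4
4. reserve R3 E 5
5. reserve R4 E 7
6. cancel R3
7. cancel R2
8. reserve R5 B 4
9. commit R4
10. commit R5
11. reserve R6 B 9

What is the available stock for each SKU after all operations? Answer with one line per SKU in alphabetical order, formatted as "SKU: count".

Answer: A: 60
B: 35
C: 57
D: 27
E: 50

Derivation:
Step 1: reserve R1 D 5 -> on_hand[A=60 B=48 C=57 D=32 E=57] avail[A=60 B=48 C=57 D=27 E=57] open={R1}
Step 2: commit R1 -> on_hand[A=60 B=48 C=57 D=27 E=57] avail[A=60 B=48 C=57 D=27 E=57] open={}
Step 3: reserve R2 E 4 -> on_hand[A=60 B=48 C=57 D=27 E=57] avail[A=60 B=48 C=57 D=27 E=53] open={R2}
Step 4: reserve R3 E 5 -> on_hand[A=60 B=48 C=57 D=27 E=57] avail[A=60 B=48 C=57 D=27 E=48] open={R2,R3}
Step 5: reserve R4 E 7 -> on_hand[A=60 B=48 C=57 D=27 E=57] avail[A=60 B=48 C=57 D=27 E=41] open={R2,R3,R4}
Step 6: cancel R3 -> on_hand[A=60 B=48 C=57 D=27 E=57] avail[A=60 B=48 C=57 D=27 E=46] open={R2,R4}
Step 7: cancel R2 -> on_hand[A=60 B=48 C=57 D=27 E=57] avail[A=60 B=48 C=57 D=27 E=50] open={R4}
Step 8: reserve R5 B 4 -> on_hand[A=60 B=48 C=57 D=27 E=57] avail[A=60 B=44 C=57 D=27 E=50] open={R4,R5}
Step 9: commit R4 -> on_hand[A=60 B=48 C=57 D=27 E=50] avail[A=60 B=44 C=57 D=27 E=50] open={R5}
Step 10: commit R5 -> on_hand[A=60 B=44 C=57 D=27 E=50] avail[A=60 B=44 C=57 D=27 E=50] open={}
Step 11: reserve R6 B 9 -> on_hand[A=60 B=44 C=57 D=27 E=50] avail[A=60 B=35 C=57 D=27 E=50] open={R6}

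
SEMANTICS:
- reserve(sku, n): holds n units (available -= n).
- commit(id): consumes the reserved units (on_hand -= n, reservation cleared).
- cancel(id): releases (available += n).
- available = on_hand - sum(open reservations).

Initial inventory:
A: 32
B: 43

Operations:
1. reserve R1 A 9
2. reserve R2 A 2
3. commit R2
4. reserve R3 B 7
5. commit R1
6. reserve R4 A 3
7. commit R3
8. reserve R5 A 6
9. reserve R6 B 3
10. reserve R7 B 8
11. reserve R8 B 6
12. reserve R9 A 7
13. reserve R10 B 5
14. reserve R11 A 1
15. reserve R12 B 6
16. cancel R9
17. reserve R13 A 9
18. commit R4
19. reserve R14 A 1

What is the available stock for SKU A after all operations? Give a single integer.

Step 1: reserve R1 A 9 -> on_hand[A=32 B=43] avail[A=23 B=43] open={R1}
Step 2: reserve R2 A 2 -> on_hand[A=32 B=43] avail[A=21 B=43] open={R1,R2}
Step 3: commit R2 -> on_hand[A=30 B=43] avail[A=21 B=43] open={R1}
Step 4: reserve R3 B 7 -> on_hand[A=30 B=43] avail[A=21 B=36] open={R1,R3}
Step 5: commit R1 -> on_hand[A=21 B=43] avail[A=21 B=36] open={R3}
Step 6: reserve R4 A 3 -> on_hand[A=21 B=43] avail[A=18 B=36] open={R3,R4}
Step 7: commit R3 -> on_hand[A=21 B=36] avail[A=18 B=36] open={R4}
Step 8: reserve R5 A 6 -> on_hand[A=21 B=36] avail[A=12 B=36] open={R4,R5}
Step 9: reserve R6 B 3 -> on_hand[A=21 B=36] avail[A=12 B=33] open={R4,R5,R6}
Step 10: reserve R7 B 8 -> on_hand[A=21 B=36] avail[A=12 B=25] open={R4,R5,R6,R7}
Step 11: reserve R8 B 6 -> on_hand[A=21 B=36] avail[A=12 B=19] open={R4,R5,R6,R7,R8}
Step 12: reserve R9 A 7 -> on_hand[A=21 B=36] avail[A=5 B=19] open={R4,R5,R6,R7,R8,R9}
Step 13: reserve R10 B 5 -> on_hand[A=21 B=36] avail[A=5 B=14] open={R10,R4,R5,R6,R7,R8,R9}
Step 14: reserve R11 A 1 -> on_hand[A=21 B=36] avail[A=4 B=14] open={R10,R11,R4,R5,R6,R7,R8,R9}
Step 15: reserve R12 B 6 -> on_hand[A=21 B=36] avail[A=4 B=8] open={R10,R11,R12,R4,R5,R6,R7,R8,R9}
Step 16: cancel R9 -> on_hand[A=21 B=36] avail[A=11 B=8] open={R10,R11,R12,R4,R5,R6,R7,R8}
Step 17: reserve R13 A 9 -> on_hand[A=21 B=36] avail[A=2 B=8] open={R10,R11,R12,R13,R4,R5,R6,R7,R8}
Step 18: commit R4 -> on_hand[A=18 B=36] avail[A=2 B=8] open={R10,R11,R12,R13,R5,R6,R7,R8}
Step 19: reserve R14 A 1 -> on_hand[A=18 B=36] avail[A=1 B=8] open={R10,R11,R12,R13,R14,R5,R6,R7,R8}
Final available[A] = 1

Answer: 1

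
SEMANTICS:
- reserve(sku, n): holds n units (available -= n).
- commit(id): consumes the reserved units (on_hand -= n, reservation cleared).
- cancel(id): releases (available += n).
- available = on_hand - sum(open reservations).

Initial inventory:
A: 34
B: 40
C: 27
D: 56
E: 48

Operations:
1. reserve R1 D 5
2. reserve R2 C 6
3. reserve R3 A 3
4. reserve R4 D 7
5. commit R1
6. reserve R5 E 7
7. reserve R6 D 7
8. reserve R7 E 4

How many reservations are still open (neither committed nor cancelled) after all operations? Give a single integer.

Answer: 6

Derivation:
Step 1: reserve R1 D 5 -> on_hand[A=34 B=40 C=27 D=56 E=48] avail[A=34 B=40 C=27 D=51 E=48] open={R1}
Step 2: reserve R2 C 6 -> on_hand[A=34 B=40 C=27 D=56 E=48] avail[A=34 B=40 C=21 D=51 E=48] open={R1,R2}
Step 3: reserve R3 A 3 -> on_hand[A=34 B=40 C=27 D=56 E=48] avail[A=31 B=40 C=21 D=51 E=48] open={R1,R2,R3}
Step 4: reserve R4 D 7 -> on_hand[A=34 B=40 C=27 D=56 E=48] avail[A=31 B=40 C=21 D=44 E=48] open={R1,R2,R3,R4}
Step 5: commit R1 -> on_hand[A=34 B=40 C=27 D=51 E=48] avail[A=31 B=40 C=21 D=44 E=48] open={R2,R3,R4}
Step 6: reserve R5 E 7 -> on_hand[A=34 B=40 C=27 D=51 E=48] avail[A=31 B=40 C=21 D=44 E=41] open={R2,R3,R4,R5}
Step 7: reserve R6 D 7 -> on_hand[A=34 B=40 C=27 D=51 E=48] avail[A=31 B=40 C=21 D=37 E=41] open={R2,R3,R4,R5,R6}
Step 8: reserve R7 E 4 -> on_hand[A=34 B=40 C=27 D=51 E=48] avail[A=31 B=40 C=21 D=37 E=37] open={R2,R3,R4,R5,R6,R7}
Open reservations: ['R2', 'R3', 'R4', 'R5', 'R6', 'R7'] -> 6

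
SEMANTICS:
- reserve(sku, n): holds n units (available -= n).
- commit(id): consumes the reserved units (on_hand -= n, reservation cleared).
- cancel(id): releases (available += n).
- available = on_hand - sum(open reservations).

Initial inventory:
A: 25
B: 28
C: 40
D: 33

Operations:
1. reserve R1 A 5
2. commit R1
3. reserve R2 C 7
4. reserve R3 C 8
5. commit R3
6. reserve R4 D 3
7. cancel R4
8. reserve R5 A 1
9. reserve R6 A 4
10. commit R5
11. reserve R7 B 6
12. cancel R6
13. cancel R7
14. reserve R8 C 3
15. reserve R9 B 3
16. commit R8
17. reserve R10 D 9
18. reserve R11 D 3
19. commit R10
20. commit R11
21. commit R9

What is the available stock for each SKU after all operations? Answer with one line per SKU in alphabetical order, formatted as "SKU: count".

Step 1: reserve R1 A 5 -> on_hand[A=25 B=28 C=40 D=33] avail[A=20 B=28 C=40 D=33] open={R1}
Step 2: commit R1 -> on_hand[A=20 B=28 C=40 D=33] avail[A=20 B=28 C=40 D=33] open={}
Step 3: reserve R2 C 7 -> on_hand[A=20 B=28 C=40 D=33] avail[A=20 B=28 C=33 D=33] open={R2}
Step 4: reserve R3 C 8 -> on_hand[A=20 B=28 C=40 D=33] avail[A=20 B=28 C=25 D=33] open={R2,R3}
Step 5: commit R3 -> on_hand[A=20 B=28 C=32 D=33] avail[A=20 B=28 C=25 D=33] open={R2}
Step 6: reserve R4 D 3 -> on_hand[A=20 B=28 C=32 D=33] avail[A=20 B=28 C=25 D=30] open={R2,R4}
Step 7: cancel R4 -> on_hand[A=20 B=28 C=32 D=33] avail[A=20 B=28 C=25 D=33] open={R2}
Step 8: reserve R5 A 1 -> on_hand[A=20 B=28 C=32 D=33] avail[A=19 B=28 C=25 D=33] open={R2,R5}
Step 9: reserve R6 A 4 -> on_hand[A=20 B=28 C=32 D=33] avail[A=15 B=28 C=25 D=33] open={R2,R5,R6}
Step 10: commit R5 -> on_hand[A=19 B=28 C=32 D=33] avail[A=15 B=28 C=25 D=33] open={R2,R6}
Step 11: reserve R7 B 6 -> on_hand[A=19 B=28 C=32 D=33] avail[A=15 B=22 C=25 D=33] open={R2,R6,R7}
Step 12: cancel R6 -> on_hand[A=19 B=28 C=32 D=33] avail[A=19 B=22 C=25 D=33] open={R2,R7}
Step 13: cancel R7 -> on_hand[A=19 B=28 C=32 D=33] avail[A=19 B=28 C=25 D=33] open={R2}
Step 14: reserve R8 C 3 -> on_hand[A=19 B=28 C=32 D=33] avail[A=19 B=28 C=22 D=33] open={R2,R8}
Step 15: reserve R9 B 3 -> on_hand[A=19 B=28 C=32 D=33] avail[A=19 B=25 C=22 D=33] open={R2,R8,R9}
Step 16: commit R8 -> on_hand[A=19 B=28 C=29 D=33] avail[A=19 B=25 C=22 D=33] open={R2,R9}
Step 17: reserve R10 D 9 -> on_hand[A=19 B=28 C=29 D=33] avail[A=19 B=25 C=22 D=24] open={R10,R2,R9}
Step 18: reserve R11 D 3 -> on_hand[A=19 B=28 C=29 D=33] avail[A=19 B=25 C=22 D=21] open={R10,R11,R2,R9}
Step 19: commit R10 -> on_hand[A=19 B=28 C=29 D=24] avail[A=19 B=25 C=22 D=21] open={R11,R2,R9}
Step 20: commit R11 -> on_hand[A=19 B=28 C=29 D=21] avail[A=19 B=25 C=22 D=21] open={R2,R9}
Step 21: commit R9 -> on_hand[A=19 B=25 C=29 D=21] avail[A=19 B=25 C=22 D=21] open={R2}

Answer: A: 19
B: 25
C: 22
D: 21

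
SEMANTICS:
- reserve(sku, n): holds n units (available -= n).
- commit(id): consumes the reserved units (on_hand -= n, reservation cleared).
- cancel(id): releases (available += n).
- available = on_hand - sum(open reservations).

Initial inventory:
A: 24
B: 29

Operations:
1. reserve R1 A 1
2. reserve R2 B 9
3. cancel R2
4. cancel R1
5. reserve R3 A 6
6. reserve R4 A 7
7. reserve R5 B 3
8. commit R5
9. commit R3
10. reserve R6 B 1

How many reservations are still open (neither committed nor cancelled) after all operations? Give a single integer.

Answer: 2

Derivation:
Step 1: reserve R1 A 1 -> on_hand[A=24 B=29] avail[A=23 B=29] open={R1}
Step 2: reserve R2 B 9 -> on_hand[A=24 B=29] avail[A=23 B=20] open={R1,R2}
Step 3: cancel R2 -> on_hand[A=24 B=29] avail[A=23 B=29] open={R1}
Step 4: cancel R1 -> on_hand[A=24 B=29] avail[A=24 B=29] open={}
Step 5: reserve R3 A 6 -> on_hand[A=24 B=29] avail[A=18 B=29] open={R3}
Step 6: reserve R4 A 7 -> on_hand[A=24 B=29] avail[A=11 B=29] open={R3,R4}
Step 7: reserve R5 B 3 -> on_hand[A=24 B=29] avail[A=11 B=26] open={R3,R4,R5}
Step 8: commit R5 -> on_hand[A=24 B=26] avail[A=11 B=26] open={R3,R4}
Step 9: commit R3 -> on_hand[A=18 B=26] avail[A=11 B=26] open={R4}
Step 10: reserve R6 B 1 -> on_hand[A=18 B=26] avail[A=11 B=25] open={R4,R6}
Open reservations: ['R4', 'R6'] -> 2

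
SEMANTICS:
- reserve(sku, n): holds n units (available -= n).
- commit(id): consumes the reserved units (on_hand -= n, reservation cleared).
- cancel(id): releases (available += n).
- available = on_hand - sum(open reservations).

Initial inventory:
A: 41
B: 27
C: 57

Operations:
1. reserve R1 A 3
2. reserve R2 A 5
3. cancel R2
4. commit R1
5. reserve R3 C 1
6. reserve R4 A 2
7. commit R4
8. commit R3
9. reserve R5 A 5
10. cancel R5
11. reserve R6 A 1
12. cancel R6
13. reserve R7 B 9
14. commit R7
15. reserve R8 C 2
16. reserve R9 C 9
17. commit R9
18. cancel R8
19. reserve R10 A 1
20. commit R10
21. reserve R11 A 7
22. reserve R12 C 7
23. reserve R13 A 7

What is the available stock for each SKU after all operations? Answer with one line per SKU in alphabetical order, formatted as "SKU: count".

Answer: A: 21
B: 18
C: 40

Derivation:
Step 1: reserve R1 A 3 -> on_hand[A=41 B=27 C=57] avail[A=38 B=27 C=57] open={R1}
Step 2: reserve R2 A 5 -> on_hand[A=41 B=27 C=57] avail[A=33 B=27 C=57] open={R1,R2}
Step 3: cancel R2 -> on_hand[A=41 B=27 C=57] avail[A=38 B=27 C=57] open={R1}
Step 4: commit R1 -> on_hand[A=38 B=27 C=57] avail[A=38 B=27 C=57] open={}
Step 5: reserve R3 C 1 -> on_hand[A=38 B=27 C=57] avail[A=38 B=27 C=56] open={R3}
Step 6: reserve R4 A 2 -> on_hand[A=38 B=27 C=57] avail[A=36 B=27 C=56] open={R3,R4}
Step 7: commit R4 -> on_hand[A=36 B=27 C=57] avail[A=36 B=27 C=56] open={R3}
Step 8: commit R3 -> on_hand[A=36 B=27 C=56] avail[A=36 B=27 C=56] open={}
Step 9: reserve R5 A 5 -> on_hand[A=36 B=27 C=56] avail[A=31 B=27 C=56] open={R5}
Step 10: cancel R5 -> on_hand[A=36 B=27 C=56] avail[A=36 B=27 C=56] open={}
Step 11: reserve R6 A 1 -> on_hand[A=36 B=27 C=56] avail[A=35 B=27 C=56] open={R6}
Step 12: cancel R6 -> on_hand[A=36 B=27 C=56] avail[A=36 B=27 C=56] open={}
Step 13: reserve R7 B 9 -> on_hand[A=36 B=27 C=56] avail[A=36 B=18 C=56] open={R7}
Step 14: commit R7 -> on_hand[A=36 B=18 C=56] avail[A=36 B=18 C=56] open={}
Step 15: reserve R8 C 2 -> on_hand[A=36 B=18 C=56] avail[A=36 B=18 C=54] open={R8}
Step 16: reserve R9 C 9 -> on_hand[A=36 B=18 C=56] avail[A=36 B=18 C=45] open={R8,R9}
Step 17: commit R9 -> on_hand[A=36 B=18 C=47] avail[A=36 B=18 C=45] open={R8}
Step 18: cancel R8 -> on_hand[A=36 B=18 C=47] avail[A=36 B=18 C=47] open={}
Step 19: reserve R10 A 1 -> on_hand[A=36 B=18 C=47] avail[A=35 B=18 C=47] open={R10}
Step 20: commit R10 -> on_hand[A=35 B=18 C=47] avail[A=35 B=18 C=47] open={}
Step 21: reserve R11 A 7 -> on_hand[A=35 B=18 C=47] avail[A=28 B=18 C=47] open={R11}
Step 22: reserve R12 C 7 -> on_hand[A=35 B=18 C=47] avail[A=28 B=18 C=40] open={R11,R12}
Step 23: reserve R13 A 7 -> on_hand[A=35 B=18 C=47] avail[A=21 B=18 C=40] open={R11,R12,R13}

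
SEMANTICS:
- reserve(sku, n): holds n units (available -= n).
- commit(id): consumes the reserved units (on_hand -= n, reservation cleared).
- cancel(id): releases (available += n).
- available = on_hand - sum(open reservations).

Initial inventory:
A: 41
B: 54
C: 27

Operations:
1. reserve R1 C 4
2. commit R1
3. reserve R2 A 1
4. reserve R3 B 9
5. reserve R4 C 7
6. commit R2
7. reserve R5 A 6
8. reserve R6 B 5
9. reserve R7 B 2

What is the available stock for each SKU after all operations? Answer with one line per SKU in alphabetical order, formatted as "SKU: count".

Step 1: reserve R1 C 4 -> on_hand[A=41 B=54 C=27] avail[A=41 B=54 C=23] open={R1}
Step 2: commit R1 -> on_hand[A=41 B=54 C=23] avail[A=41 B=54 C=23] open={}
Step 3: reserve R2 A 1 -> on_hand[A=41 B=54 C=23] avail[A=40 B=54 C=23] open={R2}
Step 4: reserve R3 B 9 -> on_hand[A=41 B=54 C=23] avail[A=40 B=45 C=23] open={R2,R3}
Step 5: reserve R4 C 7 -> on_hand[A=41 B=54 C=23] avail[A=40 B=45 C=16] open={R2,R3,R4}
Step 6: commit R2 -> on_hand[A=40 B=54 C=23] avail[A=40 B=45 C=16] open={R3,R4}
Step 7: reserve R5 A 6 -> on_hand[A=40 B=54 C=23] avail[A=34 B=45 C=16] open={R3,R4,R5}
Step 8: reserve R6 B 5 -> on_hand[A=40 B=54 C=23] avail[A=34 B=40 C=16] open={R3,R4,R5,R6}
Step 9: reserve R7 B 2 -> on_hand[A=40 B=54 C=23] avail[A=34 B=38 C=16] open={R3,R4,R5,R6,R7}

Answer: A: 34
B: 38
C: 16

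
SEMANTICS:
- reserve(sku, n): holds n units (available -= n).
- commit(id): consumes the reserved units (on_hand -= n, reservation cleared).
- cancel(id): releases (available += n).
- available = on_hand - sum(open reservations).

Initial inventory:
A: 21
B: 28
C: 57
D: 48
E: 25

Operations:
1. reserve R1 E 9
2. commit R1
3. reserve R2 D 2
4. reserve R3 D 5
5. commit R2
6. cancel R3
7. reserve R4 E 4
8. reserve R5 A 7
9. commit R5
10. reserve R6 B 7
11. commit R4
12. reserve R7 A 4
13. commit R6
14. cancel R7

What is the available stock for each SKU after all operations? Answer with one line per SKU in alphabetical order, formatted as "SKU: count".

Step 1: reserve R1 E 9 -> on_hand[A=21 B=28 C=57 D=48 E=25] avail[A=21 B=28 C=57 D=48 E=16] open={R1}
Step 2: commit R1 -> on_hand[A=21 B=28 C=57 D=48 E=16] avail[A=21 B=28 C=57 D=48 E=16] open={}
Step 3: reserve R2 D 2 -> on_hand[A=21 B=28 C=57 D=48 E=16] avail[A=21 B=28 C=57 D=46 E=16] open={R2}
Step 4: reserve R3 D 5 -> on_hand[A=21 B=28 C=57 D=48 E=16] avail[A=21 B=28 C=57 D=41 E=16] open={R2,R3}
Step 5: commit R2 -> on_hand[A=21 B=28 C=57 D=46 E=16] avail[A=21 B=28 C=57 D=41 E=16] open={R3}
Step 6: cancel R3 -> on_hand[A=21 B=28 C=57 D=46 E=16] avail[A=21 B=28 C=57 D=46 E=16] open={}
Step 7: reserve R4 E 4 -> on_hand[A=21 B=28 C=57 D=46 E=16] avail[A=21 B=28 C=57 D=46 E=12] open={R4}
Step 8: reserve R5 A 7 -> on_hand[A=21 B=28 C=57 D=46 E=16] avail[A=14 B=28 C=57 D=46 E=12] open={R4,R5}
Step 9: commit R5 -> on_hand[A=14 B=28 C=57 D=46 E=16] avail[A=14 B=28 C=57 D=46 E=12] open={R4}
Step 10: reserve R6 B 7 -> on_hand[A=14 B=28 C=57 D=46 E=16] avail[A=14 B=21 C=57 D=46 E=12] open={R4,R6}
Step 11: commit R4 -> on_hand[A=14 B=28 C=57 D=46 E=12] avail[A=14 B=21 C=57 D=46 E=12] open={R6}
Step 12: reserve R7 A 4 -> on_hand[A=14 B=28 C=57 D=46 E=12] avail[A=10 B=21 C=57 D=46 E=12] open={R6,R7}
Step 13: commit R6 -> on_hand[A=14 B=21 C=57 D=46 E=12] avail[A=10 B=21 C=57 D=46 E=12] open={R7}
Step 14: cancel R7 -> on_hand[A=14 B=21 C=57 D=46 E=12] avail[A=14 B=21 C=57 D=46 E=12] open={}

Answer: A: 14
B: 21
C: 57
D: 46
E: 12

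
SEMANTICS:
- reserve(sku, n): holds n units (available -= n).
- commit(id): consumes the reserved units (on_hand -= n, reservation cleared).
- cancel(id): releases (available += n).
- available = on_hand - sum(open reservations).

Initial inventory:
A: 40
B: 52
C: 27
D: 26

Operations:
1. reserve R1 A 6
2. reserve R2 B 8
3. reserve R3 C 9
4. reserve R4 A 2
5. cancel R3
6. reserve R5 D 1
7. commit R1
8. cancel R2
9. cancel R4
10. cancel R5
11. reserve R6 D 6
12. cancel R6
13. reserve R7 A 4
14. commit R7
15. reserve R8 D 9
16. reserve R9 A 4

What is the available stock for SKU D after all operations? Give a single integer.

Step 1: reserve R1 A 6 -> on_hand[A=40 B=52 C=27 D=26] avail[A=34 B=52 C=27 D=26] open={R1}
Step 2: reserve R2 B 8 -> on_hand[A=40 B=52 C=27 D=26] avail[A=34 B=44 C=27 D=26] open={R1,R2}
Step 3: reserve R3 C 9 -> on_hand[A=40 B=52 C=27 D=26] avail[A=34 B=44 C=18 D=26] open={R1,R2,R3}
Step 4: reserve R4 A 2 -> on_hand[A=40 B=52 C=27 D=26] avail[A=32 B=44 C=18 D=26] open={R1,R2,R3,R4}
Step 5: cancel R3 -> on_hand[A=40 B=52 C=27 D=26] avail[A=32 B=44 C=27 D=26] open={R1,R2,R4}
Step 6: reserve R5 D 1 -> on_hand[A=40 B=52 C=27 D=26] avail[A=32 B=44 C=27 D=25] open={R1,R2,R4,R5}
Step 7: commit R1 -> on_hand[A=34 B=52 C=27 D=26] avail[A=32 B=44 C=27 D=25] open={R2,R4,R5}
Step 8: cancel R2 -> on_hand[A=34 B=52 C=27 D=26] avail[A=32 B=52 C=27 D=25] open={R4,R5}
Step 9: cancel R4 -> on_hand[A=34 B=52 C=27 D=26] avail[A=34 B=52 C=27 D=25] open={R5}
Step 10: cancel R5 -> on_hand[A=34 B=52 C=27 D=26] avail[A=34 B=52 C=27 D=26] open={}
Step 11: reserve R6 D 6 -> on_hand[A=34 B=52 C=27 D=26] avail[A=34 B=52 C=27 D=20] open={R6}
Step 12: cancel R6 -> on_hand[A=34 B=52 C=27 D=26] avail[A=34 B=52 C=27 D=26] open={}
Step 13: reserve R7 A 4 -> on_hand[A=34 B=52 C=27 D=26] avail[A=30 B=52 C=27 D=26] open={R7}
Step 14: commit R7 -> on_hand[A=30 B=52 C=27 D=26] avail[A=30 B=52 C=27 D=26] open={}
Step 15: reserve R8 D 9 -> on_hand[A=30 B=52 C=27 D=26] avail[A=30 B=52 C=27 D=17] open={R8}
Step 16: reserve R9 A 4 -> on_hand[A=30 B=52 C=27 D=26] avail[A=26 B=52 C=27 D=17] open={R8,R9}
Final available[D] = 17

Answer: 17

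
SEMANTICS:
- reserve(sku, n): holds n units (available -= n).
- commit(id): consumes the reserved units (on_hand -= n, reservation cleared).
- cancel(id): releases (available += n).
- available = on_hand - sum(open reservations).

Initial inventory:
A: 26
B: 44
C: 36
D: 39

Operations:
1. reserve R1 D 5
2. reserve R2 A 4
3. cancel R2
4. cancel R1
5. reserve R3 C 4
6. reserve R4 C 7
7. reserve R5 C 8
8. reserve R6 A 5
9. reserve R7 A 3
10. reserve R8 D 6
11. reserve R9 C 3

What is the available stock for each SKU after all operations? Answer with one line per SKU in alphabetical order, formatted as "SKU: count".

Answer: A: 18
B: 44
C: 14
D: 33

Derivation:
Step 1: reserve R1 D 5 -> on_hand[A=26 B=44 C=36 D=39] avail[A=26 B=44 C=36 D=34] open={R1}
Step 2: reserve R2 A 4 -> on_hand[A=26 B=44 C=36 D=39] avail[A=22 B=44 C=36 D=34] open={R1,R2}
Step 3: cancel R2 -> on_hand[A=26 B=44 C=36 D=39] avail[A=26 B=44 C=36 D=34] open={R1}
Step 4: cancel R1 -> on_hand[A=26 B=44 C=36 D=39] avail[A=26 B=44 C=36 D=39] open={}
Step 5: reserve R3 C 4 -> on_hand[A=26 B=44 C=36 D=39] avail[A=26 B=44 C=32 D=39] open={R3}
Step 6: reserve R4 C 7 -> on_hand[A=26 B=44 C=36 D=39] avail[A=26 B=44 C=25 D=39] open={R3,R4}
Step 7: reserve R5 C 8 -> on_hand[A=26 B=44 C=36 D=39] avail[A=26 B=44 C=17 D=39] open={R3,R4,R5}
Step 8: reserve R6 A 5 -> on_hand[A=26 B=44 C=36 D=39] avail[A=21 B=44 C=17 D=39] open={R3,R4,R5,R6}
Step 9: reserve R7 A 3 -> on_hand[A=26 B=44 C=36 D=39] avail[A=18 B=44 C=17 D=39] open={R3,R4,R5,R6,R7}
Step 10: reserve R8 D 6 -> on_hand[A=26 B=44 C=36 D=39] avail[A=18 B=44 C=17 D=33] open={R3,R4,R5,R6,R7,R8}
Step 11: reserve R9 C 3 -> on_hand[A=26 B=44 C=36 D=39] avail[A=18 B=44 C=14 D=33] open={R3,R4,R5,R6,R7,R8,R9}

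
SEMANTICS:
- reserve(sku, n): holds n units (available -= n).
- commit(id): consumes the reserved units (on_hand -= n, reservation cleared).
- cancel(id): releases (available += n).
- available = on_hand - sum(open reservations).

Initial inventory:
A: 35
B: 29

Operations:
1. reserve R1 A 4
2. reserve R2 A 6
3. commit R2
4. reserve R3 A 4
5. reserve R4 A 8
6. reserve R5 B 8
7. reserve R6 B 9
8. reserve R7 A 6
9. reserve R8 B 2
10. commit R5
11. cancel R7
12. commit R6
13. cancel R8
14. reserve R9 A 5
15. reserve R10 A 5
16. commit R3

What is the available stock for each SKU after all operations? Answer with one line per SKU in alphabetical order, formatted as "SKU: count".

Answer: A: 3
B: 12

Derivation:
Step 1: reserve R1 A 4 -> on_hand[A=35 B=29] avail[A=31 B=29] open={R1}
Step 2: reserve R2 A 6 -> on_hand[A=35 B=29] avail[A=25 B=29] open={R1,R2}
Step 3: commit R2 -> on_hand[A=29 B=29] avail[A=25 B=29] open={R1}
Step 4: reserve R3 A 4 -> on_hand[A=29 B=29] avail[A=21 B=29] open={R1,R3}
Step 5: reserve R4 A 8 -> on_hand[A=29 B=29] avail[A=13 B=29] open={R1,R3,R4}
Step 6: reserve R5 B 8 -> on_hand[A=29 B=29] avail[A=13 B=21] open={R1,R3,R4,R5}
Step 7: reserve R6 B 9 -> on_hand[A=29 B=29] avail[A=13 B=12] open={R1,R3,R4,R5,R6}
Step 8: reserve R7 A 6 -> on_hand[A=29 B=29] avail[A=7 B=12] open={R1,R3,R4,R5,R6,R7}
Step 9: reserve R8 B 2 -> on_hand[A=29 B=29] avail[A=7 B=10] open={R1,R3,R4,R5,R6,R7,R8}
Step 10: commit R5 -> on_hand[A=29 B=21] avail[A=7 B=10] open={R1,R3,R4,R6,R7,R8}
Step 11: cancel R7 -> on_hand[A=29 B=21] avail[A=13 B=10] open={R1,R3,R4,R6,R8}
Step 12: commit R6 -> on_hand[A=29 B=12] avail[A=13 B=10] open={R1,R3,R4,R8}
Step 13: cancel R8 -> on_hand[A=29 B=12] avail[A=13 B=12] open={R1,R3,R4}
Step 14: reserve R9 A 5 -> on_hand[A=29 B=12] avail[A=8 B=12] open={R1,R3,R4,R9}
Step 15: reserve R10 A 5 -> on_hand[A=29 B=12] avail[A=3 B=12] open={R1,R10,R3,R4,R9}
Step 16: commit R3 -> on_hand[A=25 B=12] avail[A=3 B=12] open={R1,R10,R4,R9}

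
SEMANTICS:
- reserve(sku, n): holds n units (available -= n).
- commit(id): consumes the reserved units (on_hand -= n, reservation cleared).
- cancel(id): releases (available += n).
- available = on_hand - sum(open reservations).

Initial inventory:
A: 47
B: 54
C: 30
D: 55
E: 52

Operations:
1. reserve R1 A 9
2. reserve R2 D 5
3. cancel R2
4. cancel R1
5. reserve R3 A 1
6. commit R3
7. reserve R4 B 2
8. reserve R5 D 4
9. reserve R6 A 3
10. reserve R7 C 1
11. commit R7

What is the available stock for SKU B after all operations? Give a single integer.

Step 1: reserve R1 A 9 -> on_hand[A=47 B=54 C=30 D=55 E=52] avail[A=38 B=54 C=30 D=55 E=52] open={R1}
Step 2: reserve R2 D 5 -> on_hand[A=47 B=54 C=30 D=55 E=52] avail[A=38 B=54 C=30 D=50 E=52] open={R1,R2}
Step 3: cancel R2 -> on_hand[A=47 B=54 C=30 D=55 E=52] avail[A=38 B=54 C=30 D=55 E=52] open={R1}
Step 4: cancel R1 -> on_hand[A=47 B=54 C=30 D=55 E=52] avail[A=47 B=54 C=30 D=55 E=52] open={}
Step 5: reserve R3 A 1 -> on_hand[A=47 B=54 C=30 D=55 E=52] avail[A=46 B=54 C=30 D=55 E=52] open={R3}
Step 6: commit R3 -> on_hand[A=46 B=54 C=30 D=55 E=52] avail[A=46 B=54 C=30 D=55 E=52] open={}
Step 7: reserve R4 B 2 -> on_hand[A=46 B=54 C=30 D=55 E=52] avail[A=46 B=52 C=30 D=55 E=52] open={R4}
Step 8: reserve R5 D 4 -> on_hand[A=46 B=54 C=30 D=55 E=52] avail[A=46 B=52 C=30 D=51 E=52] open={R4,R5}
Step 9: reserve R6 A 3 -> on_hand[A=46 B=54 C=30 D=55 E=52] avail[A=43 B=52 C=30 D=51 E=52] open={R4,R5,R6}
Step 10: reserve R7 C 1 -> on_hand[A=46 B=54 C=30 D=55 E=52] avail[A=43 B=52 C=29 D=51 E=52] open={R4,R5,R6,R7}
Step 11: commit R7 -> on_hand[A=46 B=54 C=29 D=55 E=52] avail[A=43 B=52 C=29 D=51 E=52] open={R4,R5,R6}
Final available[B] = 52

Answer: 52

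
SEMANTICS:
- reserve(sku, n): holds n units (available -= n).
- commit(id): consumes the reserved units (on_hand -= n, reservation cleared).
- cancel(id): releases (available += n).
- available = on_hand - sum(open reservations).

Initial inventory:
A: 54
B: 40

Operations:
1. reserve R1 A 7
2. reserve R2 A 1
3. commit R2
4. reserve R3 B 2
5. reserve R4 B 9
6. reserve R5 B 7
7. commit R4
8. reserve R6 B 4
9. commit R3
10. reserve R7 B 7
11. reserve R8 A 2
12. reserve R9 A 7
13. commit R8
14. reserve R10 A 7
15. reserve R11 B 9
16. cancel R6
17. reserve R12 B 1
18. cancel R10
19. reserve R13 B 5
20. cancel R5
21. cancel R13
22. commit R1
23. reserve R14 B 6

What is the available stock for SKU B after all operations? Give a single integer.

Answer: 6

Derivation:
Step 1: reserve R1 A 7 -> on_hand[A=54 B=40] avail[A=47 B=40] open={R1}
Step 2: reserve R2 A 1 -> on_hand[A=54 B=40] avail[A=46 B=40] open={R1,R2}
Step 3: commit R2 -> on_hand[A=53 B=40] avail[A=46 B=40] open={R1}
Step 4: reserve R3 B 2 -> on_hand[A=53 B=40] avail[A=46 B=38] open={R1,R3}
Step 5: reserve R4 B 9 -> on_hand[A=53 B=40] avail[A=46 B=29] open={R1,R3,R4}
Step 6: reserve R5 B 7 -> on_hand[A=53 B=40] avail[A=46 B=22] open={R1,R3,R4,R5}
Step 7: commit R4 -> on_hand[A=53 B=31] avail[A=46 B=22] open={R1,R3,R5}
Step 8: reserve R6 B 4 -> on_hand[A=53 B=31] avail[A=46 B=18] open={R1,R3,R5,R6}
Step 9: commit R3 -> on_hand[A=53 B=29] avail[A=46 B=18] open={R1,R5,R6}
Step 10: reserve R7 B 7 -> on_hand[A=53 B=29] avail[A=46 B=11] open={R1,R5,R6,R7}
Step 11: reserve R8 A 2 -> on_hand[A=53 B=29] avail[A=44 B=11] open={R1,R5,R6,R7,R8}
Step 12: reserve R9 A 7 -> on_hand[A=53 B=29] avail[A=37 B=11] open={R1,R5,R6,R7,R8,R9}
Step 13: commit R8 -> on_hand[A=51 B=29] avail[A=37 B=11] open={R1,R5,R6,R7,R9}
Step 14: reserve R10 A 7 -> on_hand[A=51 B=29] avail[A=30 B=11] open={R1,R10,R5,R6,R7,R9}
Step 15: reserve R11 B 9 -> on_hand[A=51 B=29] avail[A=30 B=2] open={R1,R10,R11,R5,R6,R7,R9}
Step 16: cancel R6 -> on_hand[A=51 B=29] avail[A=30 B=6] open={R1,R10,R11,R5,R7,R9}
Step 17: reserve R12 B 1 -> on_hand[A=51 B=29] avail[A=30 B=5] open={R1,R10,R11,R12,R5,R7,R9}
Step 18: cancel R10 -> on_hand[A=51 B=29] avail[A=37 B=5] open={R1,R11,R12,R5,R7,R9}
Step 19: reserve R13 B 5 -> on_hand[A=51 B=29] avail[A=37 B=0] open={R1,R11,R12,R13,R5,R7,R9}
Step 20: cancel R5 -> on_hand[A=51 B=29] avail[A=37 B=7] open={R1,R11,R12,R13,R7,R9}
Step 21: cancel R13 -> on_hand[A=51 B=29] avail[A=37 B=12] open={R1,R11,R12,R7,R9}
Step 22: commit R1 -> on_hand[A=44 B=29] avail[A=37 B=12] open={R11,R12,R7,R9}
Step 23: reserve R14 B 6 -> on_hand[A=44 B=29] avail[A=37 B=6] open={R11,R12,R14,R7,R9}
Final available[B] = 6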